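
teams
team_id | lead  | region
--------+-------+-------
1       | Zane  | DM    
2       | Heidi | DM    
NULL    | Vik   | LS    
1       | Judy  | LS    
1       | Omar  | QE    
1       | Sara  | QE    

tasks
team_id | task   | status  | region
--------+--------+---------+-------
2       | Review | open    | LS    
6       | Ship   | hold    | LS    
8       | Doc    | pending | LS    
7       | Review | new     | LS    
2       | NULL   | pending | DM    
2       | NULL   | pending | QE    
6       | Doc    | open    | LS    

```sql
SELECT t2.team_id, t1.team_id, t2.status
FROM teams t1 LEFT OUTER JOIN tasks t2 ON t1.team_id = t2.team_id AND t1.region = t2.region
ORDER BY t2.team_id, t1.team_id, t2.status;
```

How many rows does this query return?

LEFT JOIN keeps every row from `teams`; unmatched rows get NULL for `tasks`'s columns.
Matching on t1.team_id = t2.team_id AND t1.region = t2.region. A NULL in a compared column never satisfies the condition.
- t1 row (team_id=1, region=DM): no match → kept, t2 columns NULL.
- t1 row (team_id=2, region=DM): matches 1 t2 row(s) → 1 output row(s).
- t1 row (team_id=NULL, region=LS): no match → kept, t2 columns NULL.
- t1 row (team_id=1, region=LS): no match → kept, t2 columns NULL.
- t1 row (team_id=1, region=QE): no match → kept, t2 columns NULL.
- t1 row (team_id=1, region=QE): no match → kept, t2 columns NULL.
Total: 1 matched + 5 padded = 6 rows.

6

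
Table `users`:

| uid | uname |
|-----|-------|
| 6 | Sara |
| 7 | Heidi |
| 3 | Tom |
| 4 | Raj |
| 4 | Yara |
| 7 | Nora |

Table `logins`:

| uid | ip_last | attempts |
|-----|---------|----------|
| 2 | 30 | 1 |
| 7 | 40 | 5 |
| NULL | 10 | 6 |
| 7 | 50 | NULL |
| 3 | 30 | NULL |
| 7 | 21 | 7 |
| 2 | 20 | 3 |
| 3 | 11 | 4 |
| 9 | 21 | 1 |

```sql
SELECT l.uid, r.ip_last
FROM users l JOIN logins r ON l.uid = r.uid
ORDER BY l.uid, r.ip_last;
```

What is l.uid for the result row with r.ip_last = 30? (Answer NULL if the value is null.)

3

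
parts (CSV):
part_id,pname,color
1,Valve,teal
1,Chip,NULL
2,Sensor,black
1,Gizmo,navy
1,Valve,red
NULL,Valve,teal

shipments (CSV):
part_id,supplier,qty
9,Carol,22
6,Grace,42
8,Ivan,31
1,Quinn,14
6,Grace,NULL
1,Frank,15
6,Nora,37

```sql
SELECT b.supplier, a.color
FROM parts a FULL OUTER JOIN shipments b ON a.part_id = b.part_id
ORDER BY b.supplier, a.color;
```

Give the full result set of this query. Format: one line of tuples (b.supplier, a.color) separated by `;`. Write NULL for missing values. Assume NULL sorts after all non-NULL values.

FULL OUTER JOIN keeps every row from both sides; unmatched rows get NULL for the other side's columns.
Matching on a.part_id = b.part_id. A NULL in a compared column never satisfies the condition.
Matched pairs: 8; unmatched a rows kept: 2; unmatched b rows kept: 5.

(Carol, NULL); (Frank, navy); (Frank, red); (Frank, teal); (Frank, NULL); (Grace, NULL); (Grace, NULL); (Ivan, NULL); (Nora, NULL); (Quinn, navy); (Quinn, red); (Quinn, teal); (Quinn, NULL); (NULL, black); (NULL, teal)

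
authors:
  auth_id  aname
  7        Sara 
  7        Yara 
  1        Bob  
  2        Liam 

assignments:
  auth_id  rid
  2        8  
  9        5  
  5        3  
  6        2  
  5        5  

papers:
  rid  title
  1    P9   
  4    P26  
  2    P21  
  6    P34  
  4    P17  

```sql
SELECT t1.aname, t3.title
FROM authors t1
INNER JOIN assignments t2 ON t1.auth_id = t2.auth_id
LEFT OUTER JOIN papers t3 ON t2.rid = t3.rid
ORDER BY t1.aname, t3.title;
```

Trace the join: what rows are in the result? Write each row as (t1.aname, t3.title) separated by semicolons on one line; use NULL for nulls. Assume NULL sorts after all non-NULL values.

Step 1 — t1 INNER JOIN t2 on auth_id → 1 row(s).
Then LEFT JOIN `papers t3` on rid: each of those 1 rows is kept; rows whose t2.rid has no match in t3 get NULL for t3's columns.

(Liam, NULL)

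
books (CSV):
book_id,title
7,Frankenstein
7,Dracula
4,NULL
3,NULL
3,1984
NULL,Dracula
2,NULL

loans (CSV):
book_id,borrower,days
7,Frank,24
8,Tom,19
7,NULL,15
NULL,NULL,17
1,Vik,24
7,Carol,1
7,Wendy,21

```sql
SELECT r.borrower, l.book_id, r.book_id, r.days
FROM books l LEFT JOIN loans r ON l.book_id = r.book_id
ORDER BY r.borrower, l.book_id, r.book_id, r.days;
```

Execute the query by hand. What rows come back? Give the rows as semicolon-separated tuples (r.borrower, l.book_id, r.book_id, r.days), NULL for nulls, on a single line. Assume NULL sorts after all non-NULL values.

LEFT JOIN keeps every row from `books`; unmatched rows get NULL for `loans`'s columns.
Matching on l.book_id = r.book_id. A NULL in a compared column never satisfies the condition.
Matched pairs: 8; unmatched l rows kept: 5.

(Carol, 7, 7, 1); (Carol, 7, 7, 1); (Frank, 7, 7, 24); (Frank, 7, 7, 24); (Wendy, 7, 7, 21); (Wendy, 7, 7, 21); (NULL, 2, NULL, NULL); (NULL, 3, NULL, NULL); (NULL, 3, NULL, NULL); (NULL, 4, NULL, NULL); (NULL, 7, 7, 15); (NULL, 7, 7, 15); (NULL, NULL, NULL, NULL)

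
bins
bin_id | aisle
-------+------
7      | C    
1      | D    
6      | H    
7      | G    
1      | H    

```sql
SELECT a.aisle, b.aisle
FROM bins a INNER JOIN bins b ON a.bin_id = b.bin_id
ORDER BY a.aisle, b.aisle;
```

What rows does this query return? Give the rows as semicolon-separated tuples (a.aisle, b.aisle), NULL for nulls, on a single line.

(C, C); (C, G); (D, D); (D, H); (G, C); (G, G); (H, D); (H, H); (H, H)

INNER JOIN keeps only pairs where the ON condition holds.
Matching on a.bin_id = b.bin_id.
- a (bin_id=7) pairs with 2 row(s) of b.
- a (bin_id=1) pairs with 2 row(s) of b.
- a (bin_id=6) pairs with 1 row(s) of b.
- a (bin_id=7) pairs with 2 row(s) of b.
- a (bin_id=1) pairs with 2 row(s) of b.
After projecting and ordering:
a.aisle | b.aisle
C | C
C | G
D | D
D | H
G | C
G | G
H | D
H | H
H | H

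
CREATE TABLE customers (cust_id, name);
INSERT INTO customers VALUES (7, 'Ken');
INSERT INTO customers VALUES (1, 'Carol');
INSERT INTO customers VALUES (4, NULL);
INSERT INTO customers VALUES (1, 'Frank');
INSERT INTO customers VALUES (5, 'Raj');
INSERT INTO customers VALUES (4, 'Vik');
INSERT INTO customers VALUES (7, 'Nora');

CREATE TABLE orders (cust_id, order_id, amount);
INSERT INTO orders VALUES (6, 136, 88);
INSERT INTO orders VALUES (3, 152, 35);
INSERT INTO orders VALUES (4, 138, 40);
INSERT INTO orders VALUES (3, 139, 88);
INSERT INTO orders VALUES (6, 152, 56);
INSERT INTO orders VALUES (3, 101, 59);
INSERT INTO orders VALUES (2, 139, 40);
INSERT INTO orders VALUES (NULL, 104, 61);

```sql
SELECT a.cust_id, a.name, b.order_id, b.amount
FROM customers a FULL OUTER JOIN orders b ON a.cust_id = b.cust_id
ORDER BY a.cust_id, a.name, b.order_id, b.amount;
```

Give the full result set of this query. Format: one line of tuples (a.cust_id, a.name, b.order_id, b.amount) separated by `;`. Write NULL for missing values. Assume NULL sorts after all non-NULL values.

(1, Carol, NULL, NULL); (1, Frank, NULL, NULL); (4, Vik, 138, 40); (4, NULL, 138, 40); (5, Raj, NULL, NULL); (7, Ken, NULL, NULL); (7, Nora, NULL, NULL); (NULL, NULL, 101, 59); (NULL, NULL, 104, 61); (NULL, NULL, 136, 88); (NULL, NULL, 139, 40); (NULL, NULL, 139, 88); (NULL, NULL, 152, 35); (NULL, NULL, 152, 56)

FULL OUTER JOIN keeps every row from both sides; unmatched rows get NULL for the other side's columns.
Matching on a.cust_id = b.cust_id. A NULL in a compared column never satisfies the condition.
Matched pairs: 2; unmatched a rows kept: 5; unmatched b rows kept: 7.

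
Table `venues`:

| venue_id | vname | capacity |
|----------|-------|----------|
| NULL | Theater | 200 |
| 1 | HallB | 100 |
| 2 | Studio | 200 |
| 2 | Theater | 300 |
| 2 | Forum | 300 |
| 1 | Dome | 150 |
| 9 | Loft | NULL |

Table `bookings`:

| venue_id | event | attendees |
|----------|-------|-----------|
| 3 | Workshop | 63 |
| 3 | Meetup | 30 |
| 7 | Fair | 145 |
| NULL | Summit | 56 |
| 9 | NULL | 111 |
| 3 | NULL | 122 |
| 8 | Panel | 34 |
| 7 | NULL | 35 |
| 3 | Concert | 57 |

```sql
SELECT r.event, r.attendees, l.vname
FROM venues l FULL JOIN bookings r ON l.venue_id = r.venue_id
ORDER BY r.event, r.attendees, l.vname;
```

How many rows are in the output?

15

FULL OUTER JOIN keeps every row from both sides; unmatched rows get NULL for the other side's columns.
Matching on l.venue_id = r.venue_id. A NULL in a compared column never satisfies the condition.
- l row (venue_id=NULL): no match → kept, r columns NULL.
- l row (venue_id=1): no match → kept, r columns NULL.
- l row (venue_id=2): no match → kept, r columns NULL.
- l row (venue_id=2): no match → kept, r columns NULL.
- l row (venue_id=2): no match → kept, r columns NULL.
- l row (venue_id=1): no match → kept, r columns NULL.
- l row (venue_id=9): matches 1 r row(s) → 1 output row(s).
- 8 row(s) from r found no l partner → padded with NULL.
Total: 1 matched + 14 padded = 15 rows.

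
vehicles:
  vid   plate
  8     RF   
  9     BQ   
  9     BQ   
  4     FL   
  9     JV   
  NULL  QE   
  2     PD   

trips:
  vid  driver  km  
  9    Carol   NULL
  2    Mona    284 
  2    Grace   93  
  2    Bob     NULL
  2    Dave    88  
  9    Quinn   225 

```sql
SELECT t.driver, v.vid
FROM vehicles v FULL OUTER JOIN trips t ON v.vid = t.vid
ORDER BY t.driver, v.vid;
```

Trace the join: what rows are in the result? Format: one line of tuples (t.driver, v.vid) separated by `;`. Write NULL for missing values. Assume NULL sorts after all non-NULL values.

FULL OUTER JOIN keeps every row from both sides; unmatched rows get NULL for the other side's columns.
Matching on v.vid = t.vid. A NULL in a compared column never satisfies the condition.
- v (vid=8) has no partner → padded with NULL.
- v (vid=9) pairs with 2 row(s) of t.
- v (vid=9) pairs with 2 row(s) of t.
- v (vid=4) has no partner → padded with NULL.
- v (vid=9) pairs with 2 row(s) of t.
- v (vid=NULL) has no partner → padded with NULL.
- v (vid=2) pairs with 4 row(s) of t.

(Bob, 2); (Carol, 9); (Carol, 9); (Carol, 9); (Dave, 2); (Grace, 2); (Mona, 2); (Quinn, 9); (Quinn, 9); (Quinn, 9); (NULL, 4); (NULL, 8); (NULL, NULL)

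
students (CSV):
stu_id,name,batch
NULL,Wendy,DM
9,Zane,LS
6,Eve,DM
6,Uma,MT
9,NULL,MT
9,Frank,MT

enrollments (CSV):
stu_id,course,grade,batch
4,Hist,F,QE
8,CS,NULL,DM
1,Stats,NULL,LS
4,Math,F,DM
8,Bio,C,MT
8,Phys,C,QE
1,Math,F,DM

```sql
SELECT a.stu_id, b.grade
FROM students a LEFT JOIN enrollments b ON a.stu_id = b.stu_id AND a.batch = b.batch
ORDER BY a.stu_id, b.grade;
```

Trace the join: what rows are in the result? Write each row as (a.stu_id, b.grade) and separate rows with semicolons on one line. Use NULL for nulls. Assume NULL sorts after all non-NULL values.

(6, NULL); (6, NULL); (9, NULL); (9, NULL); (9, NULL); (NULL, NULL)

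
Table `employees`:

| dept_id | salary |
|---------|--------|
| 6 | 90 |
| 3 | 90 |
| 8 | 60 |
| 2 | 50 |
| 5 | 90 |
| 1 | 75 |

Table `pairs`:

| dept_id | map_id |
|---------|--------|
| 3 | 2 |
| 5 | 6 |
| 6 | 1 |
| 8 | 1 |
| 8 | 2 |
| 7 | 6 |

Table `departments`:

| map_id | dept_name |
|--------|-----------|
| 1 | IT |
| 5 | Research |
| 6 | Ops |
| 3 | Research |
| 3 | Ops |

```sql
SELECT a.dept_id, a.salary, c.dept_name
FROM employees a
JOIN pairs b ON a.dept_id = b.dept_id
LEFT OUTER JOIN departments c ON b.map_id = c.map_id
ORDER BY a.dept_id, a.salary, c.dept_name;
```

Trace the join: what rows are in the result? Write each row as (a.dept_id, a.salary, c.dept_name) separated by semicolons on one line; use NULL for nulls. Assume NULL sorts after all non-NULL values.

(3, 90, NULL); (5, 90, Ops); (6, 90, IT); (8, 60, IT); (8, 60, NULL)

Step 1 — a INNER JOIN b on dept_id → 5 row(s).
Then LEFT JOIN `departments c` on map_id: each of those 5 rows is kept; rows whose b.map_id has no match in c get NULL for c's columns.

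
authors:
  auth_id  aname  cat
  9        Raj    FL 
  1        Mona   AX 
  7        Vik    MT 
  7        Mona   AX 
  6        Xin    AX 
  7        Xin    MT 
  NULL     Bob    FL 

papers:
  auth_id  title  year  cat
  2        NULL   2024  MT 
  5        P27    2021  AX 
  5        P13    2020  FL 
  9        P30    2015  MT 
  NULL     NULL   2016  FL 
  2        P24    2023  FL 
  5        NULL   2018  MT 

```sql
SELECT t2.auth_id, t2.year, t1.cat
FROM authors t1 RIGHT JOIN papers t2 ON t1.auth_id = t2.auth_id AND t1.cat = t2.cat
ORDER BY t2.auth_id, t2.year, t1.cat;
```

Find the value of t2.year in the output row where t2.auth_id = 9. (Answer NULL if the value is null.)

2015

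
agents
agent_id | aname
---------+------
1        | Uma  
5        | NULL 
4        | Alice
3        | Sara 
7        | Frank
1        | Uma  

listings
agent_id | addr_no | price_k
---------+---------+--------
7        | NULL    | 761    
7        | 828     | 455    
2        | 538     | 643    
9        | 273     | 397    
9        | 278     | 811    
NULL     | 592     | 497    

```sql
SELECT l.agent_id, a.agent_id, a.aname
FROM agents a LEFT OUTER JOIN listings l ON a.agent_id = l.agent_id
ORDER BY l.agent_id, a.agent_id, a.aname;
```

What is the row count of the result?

7

LEFT JOIN keeps every row from `agents`; unmatched rows get NULL for `listings`'s columns.
Matching on a.agent_id = l.agent_id. A NULL in a compared column never satisfies the condition.
- a[0] agent_id=1 → no match; kept with NULLs on the l side.
- a[1] agent_id=5 → no match; kept with NULLs on the l side.
- a[2] agent_id=4 → no match; kept with NULLs on the l side.
- a[3] agent_id=3 → no match; kept with NULLs on the l side.
- a[4] agent_id=7 → 2 match(es) in l → 2 row(s).
- a[5] agent_id=1 → no match; kept with NULLs on the l side.
Total: 2 matched + 5 padded = 7 rows.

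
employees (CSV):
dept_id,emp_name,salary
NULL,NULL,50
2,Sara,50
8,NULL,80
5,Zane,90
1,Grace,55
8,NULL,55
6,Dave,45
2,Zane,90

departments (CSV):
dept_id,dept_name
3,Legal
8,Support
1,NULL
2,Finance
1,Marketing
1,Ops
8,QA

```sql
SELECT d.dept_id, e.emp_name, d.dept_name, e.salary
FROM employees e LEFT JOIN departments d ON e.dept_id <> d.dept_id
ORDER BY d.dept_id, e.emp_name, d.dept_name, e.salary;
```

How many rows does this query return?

41

LEFT JOIN keeps every row from `employees`; unmatched rows get NULL for `departments`'s columns.
Matching on e.dept_id <> d.dept_id. A NULL in a compared column never satisfies the condition.
Matched pairs: 40; unmatched e rows kept: 1.
Total: 40 matched + 1 padded = 41 rows.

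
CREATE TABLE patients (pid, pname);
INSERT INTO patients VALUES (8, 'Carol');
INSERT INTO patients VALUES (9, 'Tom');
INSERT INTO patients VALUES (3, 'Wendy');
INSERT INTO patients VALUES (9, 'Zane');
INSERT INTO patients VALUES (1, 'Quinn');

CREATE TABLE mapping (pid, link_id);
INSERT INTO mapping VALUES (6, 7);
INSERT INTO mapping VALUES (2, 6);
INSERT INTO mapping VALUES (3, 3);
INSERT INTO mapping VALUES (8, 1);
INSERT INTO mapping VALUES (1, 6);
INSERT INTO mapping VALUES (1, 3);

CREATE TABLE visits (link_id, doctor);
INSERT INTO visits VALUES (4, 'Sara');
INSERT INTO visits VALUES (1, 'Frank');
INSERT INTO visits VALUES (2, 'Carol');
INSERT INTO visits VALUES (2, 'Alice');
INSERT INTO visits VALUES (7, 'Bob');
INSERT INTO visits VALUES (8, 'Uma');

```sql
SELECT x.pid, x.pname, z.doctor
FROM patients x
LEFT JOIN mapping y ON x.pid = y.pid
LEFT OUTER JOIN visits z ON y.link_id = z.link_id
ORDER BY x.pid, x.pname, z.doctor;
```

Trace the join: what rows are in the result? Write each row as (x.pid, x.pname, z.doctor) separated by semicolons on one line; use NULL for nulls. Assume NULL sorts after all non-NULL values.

Joins associate left-to-right: patients LEFT JOIN mapping on pid gives 6 intermediate row(s).
Then LEFT JOIN `visits z` on link_id: each of those 6 rows is kept; rows whose y.link_id has no match in z get NULL for z's columns.

(1, Quinn, NULL); (1, Quinn, NULL); (3, Wendy, NULL); (8, Carol, Frank); (9, Tom, NULL); (9, Zane, NULL)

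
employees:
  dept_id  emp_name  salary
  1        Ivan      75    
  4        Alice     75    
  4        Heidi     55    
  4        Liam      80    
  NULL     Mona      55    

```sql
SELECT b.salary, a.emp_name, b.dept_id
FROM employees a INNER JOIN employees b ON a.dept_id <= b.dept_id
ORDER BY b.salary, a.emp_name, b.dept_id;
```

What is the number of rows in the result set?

INNER JOIN keeps only pairs where the ON condition holds.
Matching on a.dept_id <= b.dept_id. A NULL in a compared column never satisfies the condition.
- dept_id=1: 4 matching b row(s), so 4 row(s) emitted.
- dept_id=4: 3 matching b row(s), so 3 row(s) emitted.
- dept_id=4: 3 matching b row(s), so 3 row(s) emitted.
- dept_id=4: 3 matching b row(s), so 3 row(s) emitted.
- dept_id=NULL: no matching b row, dropped.
Total: 13 rows.

13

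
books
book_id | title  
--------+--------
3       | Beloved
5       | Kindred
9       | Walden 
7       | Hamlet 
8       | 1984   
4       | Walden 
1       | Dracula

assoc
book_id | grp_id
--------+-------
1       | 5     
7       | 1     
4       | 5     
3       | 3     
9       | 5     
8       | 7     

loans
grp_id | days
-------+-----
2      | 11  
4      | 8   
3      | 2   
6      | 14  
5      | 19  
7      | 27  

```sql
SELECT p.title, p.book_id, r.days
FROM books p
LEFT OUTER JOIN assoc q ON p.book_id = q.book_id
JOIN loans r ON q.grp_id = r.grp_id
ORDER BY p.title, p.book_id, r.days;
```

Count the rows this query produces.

5

Joins associate left-to-right: books LEFT JOIN assoc on book_id gives 7 intermediate row(s).
Then INNER JOIN `loans r` on grp_id: keep only rows whose q.grp_id appears in r.
Result: 5 row(s).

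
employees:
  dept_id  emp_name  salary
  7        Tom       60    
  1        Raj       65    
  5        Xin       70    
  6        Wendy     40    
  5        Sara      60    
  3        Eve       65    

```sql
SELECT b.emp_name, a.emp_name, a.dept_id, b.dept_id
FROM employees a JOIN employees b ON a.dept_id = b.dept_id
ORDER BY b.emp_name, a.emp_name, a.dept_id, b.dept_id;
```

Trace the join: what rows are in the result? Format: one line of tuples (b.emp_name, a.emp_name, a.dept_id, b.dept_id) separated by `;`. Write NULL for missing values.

(Eve, Eve, 3, 3); (Raj, Raj, 1, 1); (Sara, Sara, 5, 5); (Sara, Xin, 5, 5); (Tom, Tom, 7, 7); (Wendy, Wendy, 6, 6); (Xin, Sara, 5, 5); (Xin, Xin, 5, 5)

INNER JOIN keeps only pairs where the ON condition holds.
Matching on a.dept_id = b.dept_id.
Matched pairs: 8.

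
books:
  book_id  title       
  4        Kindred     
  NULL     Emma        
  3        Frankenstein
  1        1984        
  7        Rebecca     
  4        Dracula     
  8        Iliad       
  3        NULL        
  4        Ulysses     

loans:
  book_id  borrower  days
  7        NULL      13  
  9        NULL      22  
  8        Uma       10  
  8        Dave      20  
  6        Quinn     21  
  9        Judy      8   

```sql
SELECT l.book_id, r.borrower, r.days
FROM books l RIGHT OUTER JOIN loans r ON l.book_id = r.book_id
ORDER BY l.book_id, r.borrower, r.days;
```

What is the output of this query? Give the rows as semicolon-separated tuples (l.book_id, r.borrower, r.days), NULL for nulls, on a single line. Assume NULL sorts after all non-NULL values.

(7, NULL, 13); (8, Dave, 20); (8, Uma, 10); (NULL, Judy, 8); (NULL, Quinn, 21); (NULL, NULL, 22)

RIGHT JOIN keeps every row from `loans`; unmatched rows get NULL for `books`'s columns.
Matching on l.book_id = r.book_id. A NULL in a compared column never satisfies the condition.
Matched pairs: 3; unmatched r rows kept: 3.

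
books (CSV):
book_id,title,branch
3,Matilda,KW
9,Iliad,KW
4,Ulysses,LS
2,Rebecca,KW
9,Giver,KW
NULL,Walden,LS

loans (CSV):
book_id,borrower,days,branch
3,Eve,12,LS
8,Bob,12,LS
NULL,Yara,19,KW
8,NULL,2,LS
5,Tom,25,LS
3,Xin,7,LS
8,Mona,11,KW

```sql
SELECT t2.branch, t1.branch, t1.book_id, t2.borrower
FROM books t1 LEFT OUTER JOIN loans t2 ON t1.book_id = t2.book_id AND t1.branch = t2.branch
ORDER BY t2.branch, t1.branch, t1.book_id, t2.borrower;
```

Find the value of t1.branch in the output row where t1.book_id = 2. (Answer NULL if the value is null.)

LEFT JOIN keeps every row from `books`; unmatched rows get NULL for `loans`'s columns.
Matching on t1.book_id = t2.book_id AND t1.branch = t2.branch. A NULL in a compared column never satisfies the condition.
Matched pairs: 0; unmatched t1 rows kept: 6.

KW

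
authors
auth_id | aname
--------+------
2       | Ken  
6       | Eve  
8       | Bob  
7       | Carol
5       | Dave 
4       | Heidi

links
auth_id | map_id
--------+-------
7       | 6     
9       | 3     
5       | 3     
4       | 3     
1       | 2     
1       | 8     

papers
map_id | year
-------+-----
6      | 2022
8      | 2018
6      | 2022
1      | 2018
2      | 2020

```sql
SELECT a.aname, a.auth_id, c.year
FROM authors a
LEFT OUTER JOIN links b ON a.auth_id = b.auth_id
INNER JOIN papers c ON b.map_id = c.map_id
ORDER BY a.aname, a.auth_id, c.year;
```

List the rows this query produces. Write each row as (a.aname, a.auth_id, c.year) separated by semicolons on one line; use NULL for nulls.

(Carol, 7, 2022); (Carol, 7, 2022)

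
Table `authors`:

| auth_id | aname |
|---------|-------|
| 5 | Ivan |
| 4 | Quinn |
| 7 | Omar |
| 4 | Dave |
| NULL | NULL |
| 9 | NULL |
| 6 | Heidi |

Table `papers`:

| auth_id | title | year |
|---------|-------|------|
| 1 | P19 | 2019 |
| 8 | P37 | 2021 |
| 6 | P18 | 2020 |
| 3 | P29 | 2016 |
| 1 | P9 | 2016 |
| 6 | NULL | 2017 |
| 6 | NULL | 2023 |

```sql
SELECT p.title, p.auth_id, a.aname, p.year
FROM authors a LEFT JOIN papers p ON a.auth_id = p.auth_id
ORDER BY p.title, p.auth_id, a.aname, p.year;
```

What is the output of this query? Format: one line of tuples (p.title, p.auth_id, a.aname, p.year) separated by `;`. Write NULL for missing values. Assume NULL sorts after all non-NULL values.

(P18, 6, Heidi, 2020); (NULL, 6, Heidi, 2017); (NULL, 6, Heidi, 2023); (NULL, NULL, Dave, NULL); (NULL, NULL, Ivan, NULL); (NULL, NULL, Omar, NULL); (NULL, NULL, Quinn, NULL); (NULL, NULL, NULL, NULL); (NULL, NULL, NULL, NULL)

LEFT JOIN keeps every row from `authors`; unmatched rows get NULL for `papers`'s columns.
Matching on a.auth_id = p.auth_id. A NULL in a compared column never satisfies the condition.
Matched pairs: 3; unmatched a rows kept: 6.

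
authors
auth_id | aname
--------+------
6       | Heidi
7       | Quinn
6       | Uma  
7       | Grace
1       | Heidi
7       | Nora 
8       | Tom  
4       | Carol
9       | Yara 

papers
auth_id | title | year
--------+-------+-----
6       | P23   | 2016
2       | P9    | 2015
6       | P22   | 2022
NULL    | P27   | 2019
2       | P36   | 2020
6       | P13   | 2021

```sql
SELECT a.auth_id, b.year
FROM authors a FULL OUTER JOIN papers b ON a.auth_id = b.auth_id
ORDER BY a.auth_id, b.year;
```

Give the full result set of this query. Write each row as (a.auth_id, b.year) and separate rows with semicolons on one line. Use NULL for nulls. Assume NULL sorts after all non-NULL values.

FULL OUTER JOIN keeps every row from both sides; unmatched rows get NULL for the other side's columns.
Matching on a.auth_id = b.auth_id. A NULL in a compared column never satisfies the condition.
- a row (auth_id=6): matches 3 b row(s) → 3 output row(s).
- a row (auth_id=7): no match → kept, b columns NULL.
- a row (auth_id=6): matches 3 b row(s) → 3 output row(s).
- a row (auth_id=7): no match → kept, b columns NULL.
- a row (auth_id=1): no match → kept, b columns NULL.
- a row (auth_id=7): no match → kept, b columns NULL.
- a row (auth_id=8): no match → kept, b columns NULL.
- a row (auth_id=4): no match → kept, b columns NULL.
- a row (auth_id=9): no match → kept, b columns NULL.
- plus 3 unmatched b row(s), each kept with NULL a columns.

(1, NULL); (4, NULL); (6, 2016); (6, 2016); (6, 2021); (6, 2021); (6, 2022); (6, 2022); (7, NULL); (7, NULL); (7, NULL); (8, NULL); (9, NULL); (NULL, 2015); (NULL, 2019); (NULL, 2020)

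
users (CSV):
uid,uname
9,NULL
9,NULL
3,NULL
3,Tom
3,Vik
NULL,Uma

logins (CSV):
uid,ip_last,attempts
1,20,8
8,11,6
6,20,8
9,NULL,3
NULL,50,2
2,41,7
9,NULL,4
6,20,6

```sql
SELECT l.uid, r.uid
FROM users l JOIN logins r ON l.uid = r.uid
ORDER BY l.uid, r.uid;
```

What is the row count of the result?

4

INNER JOIN keeps only pairs where the ON condition holds.
Matching on l.uid = r.uid. A NULL in a compared column never satisfies the condition.
Matched pairs: 4.
Total: 4 rows.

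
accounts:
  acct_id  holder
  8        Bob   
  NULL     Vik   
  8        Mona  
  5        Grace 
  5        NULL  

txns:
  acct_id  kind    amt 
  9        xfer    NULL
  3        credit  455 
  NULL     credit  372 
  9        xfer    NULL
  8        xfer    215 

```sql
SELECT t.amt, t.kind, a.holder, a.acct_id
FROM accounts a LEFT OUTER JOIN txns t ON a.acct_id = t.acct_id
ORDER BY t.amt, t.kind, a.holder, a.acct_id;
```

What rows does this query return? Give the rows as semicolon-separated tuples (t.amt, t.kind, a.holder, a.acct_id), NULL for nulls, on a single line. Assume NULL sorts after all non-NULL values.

LEFT JOIN keeps every row from `accounts`; unmatched rows get NULL for `txns`'s columns.
Matching on a.acct_id = t.acct_id. A NULL in a compared column never satisfies the condition.
- a[0] acct_id=8 → 1 match(es) in t → 1 row(s).
- a[1] acct_id=NULL → no match; kept with NULLs on the t side.
- a[2] acct_id=8 → 1 match(es) in t → 1 row(s).
- a[3] acct_id=5 → no match; kept with NULLs on the t side.
- a[4] acct_id=5 → no match; kept with NULLs on the t side.
After projecting and ordering:
t.amt | t.kind | a.holder | a.acct_id
215 | xfer | Bob | 8
215 | xfer | Mona | 8
NULL | NULL | Grace | 5
NULL | NULL | Vik | NULL
NULL | NULL | NULL | 5

(215, xfer, Bob, 8); (215, xfer, Mona, 8); (NULL, NULL, Grace, 5); (NULL, NULL, Vik, NULL); (NULL, NULL, NULL, 5)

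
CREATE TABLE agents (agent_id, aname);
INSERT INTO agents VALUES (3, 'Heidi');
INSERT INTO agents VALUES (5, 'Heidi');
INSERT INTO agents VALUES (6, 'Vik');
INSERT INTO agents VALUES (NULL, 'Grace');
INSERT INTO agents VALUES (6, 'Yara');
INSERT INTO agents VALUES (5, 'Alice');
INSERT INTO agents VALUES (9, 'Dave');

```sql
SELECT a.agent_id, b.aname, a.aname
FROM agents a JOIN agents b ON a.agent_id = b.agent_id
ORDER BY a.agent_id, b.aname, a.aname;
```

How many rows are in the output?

10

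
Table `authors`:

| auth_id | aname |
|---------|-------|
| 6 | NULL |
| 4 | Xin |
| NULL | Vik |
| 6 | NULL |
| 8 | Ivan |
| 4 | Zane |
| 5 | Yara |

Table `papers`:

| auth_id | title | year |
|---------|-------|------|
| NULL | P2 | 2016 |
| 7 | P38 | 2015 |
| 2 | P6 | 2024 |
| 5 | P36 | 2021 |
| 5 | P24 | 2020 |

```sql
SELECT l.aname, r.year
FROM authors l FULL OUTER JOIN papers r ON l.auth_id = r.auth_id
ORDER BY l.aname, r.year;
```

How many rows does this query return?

11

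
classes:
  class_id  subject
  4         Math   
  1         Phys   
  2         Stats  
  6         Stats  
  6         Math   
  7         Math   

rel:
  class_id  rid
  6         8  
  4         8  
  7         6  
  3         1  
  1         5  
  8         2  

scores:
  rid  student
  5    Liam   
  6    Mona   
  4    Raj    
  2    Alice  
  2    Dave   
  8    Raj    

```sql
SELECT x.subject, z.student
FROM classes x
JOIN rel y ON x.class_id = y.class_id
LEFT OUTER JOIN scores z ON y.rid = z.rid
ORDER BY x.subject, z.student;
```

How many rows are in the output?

5

Evaluate left to right. First `classes x INNER JOIN rel y` on class_id: 5 row(s).
Then LEFT JOIN `scores z` on rid: each of those 5 rows is kept; rows whose y.rid has no match in z get NULL for z's columns.
Result: 5 row(s).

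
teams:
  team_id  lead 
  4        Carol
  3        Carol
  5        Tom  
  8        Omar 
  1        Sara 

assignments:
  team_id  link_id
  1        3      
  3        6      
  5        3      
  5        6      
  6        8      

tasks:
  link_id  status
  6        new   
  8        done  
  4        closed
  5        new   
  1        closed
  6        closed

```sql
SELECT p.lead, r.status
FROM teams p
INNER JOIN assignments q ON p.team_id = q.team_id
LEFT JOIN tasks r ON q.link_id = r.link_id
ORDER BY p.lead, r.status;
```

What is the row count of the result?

6

Evaluate left to right. First `teams p INNER JOIN assignments q` on team_id: 4 row(s).
Then LEFT JOIN `tasks r` on link_id: each of those 4 rows is kept; rows whose q.link_id has no match in r get NULL for r's columns.
Result: 6 row(s).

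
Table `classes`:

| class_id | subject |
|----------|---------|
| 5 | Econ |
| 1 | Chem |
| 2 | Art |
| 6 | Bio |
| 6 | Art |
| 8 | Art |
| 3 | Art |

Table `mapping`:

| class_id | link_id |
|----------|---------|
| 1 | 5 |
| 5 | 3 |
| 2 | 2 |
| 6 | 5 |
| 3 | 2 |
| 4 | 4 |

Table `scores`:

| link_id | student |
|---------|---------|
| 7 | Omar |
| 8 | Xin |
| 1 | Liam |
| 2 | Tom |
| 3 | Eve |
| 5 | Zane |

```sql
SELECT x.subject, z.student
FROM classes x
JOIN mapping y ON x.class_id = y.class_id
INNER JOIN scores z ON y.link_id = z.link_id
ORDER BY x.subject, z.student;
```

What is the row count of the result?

Step 1 — x INNER JOIN y on class_id → 6 row(s).
Then INNER JOIN `scores z` on link_id: keep only rows whose y.link_id appears in z.
Result: 6 row(s).

6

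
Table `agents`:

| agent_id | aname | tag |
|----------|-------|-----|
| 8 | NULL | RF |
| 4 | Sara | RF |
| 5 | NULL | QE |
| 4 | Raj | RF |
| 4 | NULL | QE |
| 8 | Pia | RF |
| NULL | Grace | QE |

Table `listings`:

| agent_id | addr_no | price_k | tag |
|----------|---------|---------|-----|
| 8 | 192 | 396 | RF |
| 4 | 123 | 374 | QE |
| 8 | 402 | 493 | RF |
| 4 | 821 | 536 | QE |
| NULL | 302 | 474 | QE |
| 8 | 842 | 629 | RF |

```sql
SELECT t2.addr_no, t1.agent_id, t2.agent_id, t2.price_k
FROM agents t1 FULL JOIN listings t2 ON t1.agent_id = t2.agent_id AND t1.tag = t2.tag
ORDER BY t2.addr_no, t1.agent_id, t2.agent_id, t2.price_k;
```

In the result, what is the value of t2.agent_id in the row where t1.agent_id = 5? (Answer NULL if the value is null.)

FULL OUTER JOIN keeps every row from both sides; unmatched rows get NULL for the other side's columns.
Matching on t1.agent_id = t2.agent_id AND t1.tag = t2.tag. A NULL in a compared column never satisfies the condition.
Matched pairs: 8; unmatched t1 rows kept: 4; unmatched t2 rows kept: 1.

NULL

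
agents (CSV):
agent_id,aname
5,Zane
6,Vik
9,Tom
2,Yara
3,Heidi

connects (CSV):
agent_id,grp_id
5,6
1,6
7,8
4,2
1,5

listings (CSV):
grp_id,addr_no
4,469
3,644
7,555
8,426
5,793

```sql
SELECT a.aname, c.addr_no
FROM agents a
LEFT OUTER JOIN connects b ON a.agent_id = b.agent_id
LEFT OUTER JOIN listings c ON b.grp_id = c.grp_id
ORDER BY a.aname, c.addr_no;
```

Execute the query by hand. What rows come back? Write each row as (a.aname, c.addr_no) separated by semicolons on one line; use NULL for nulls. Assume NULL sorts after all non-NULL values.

Joins associate left-to-right: agents LEFT JOIN connects on agent_id gives 5 intermediate row(s).
Then LEFT JOIN `listings c` on grp_id: each of those 5 rows is kept; rows whose b.grp_id has no match in c get NULL for c's columns.

(Heidi, NULL); (Tom, NULL); (Vik, NULL); (Yara, NULL); (Zane, NULL)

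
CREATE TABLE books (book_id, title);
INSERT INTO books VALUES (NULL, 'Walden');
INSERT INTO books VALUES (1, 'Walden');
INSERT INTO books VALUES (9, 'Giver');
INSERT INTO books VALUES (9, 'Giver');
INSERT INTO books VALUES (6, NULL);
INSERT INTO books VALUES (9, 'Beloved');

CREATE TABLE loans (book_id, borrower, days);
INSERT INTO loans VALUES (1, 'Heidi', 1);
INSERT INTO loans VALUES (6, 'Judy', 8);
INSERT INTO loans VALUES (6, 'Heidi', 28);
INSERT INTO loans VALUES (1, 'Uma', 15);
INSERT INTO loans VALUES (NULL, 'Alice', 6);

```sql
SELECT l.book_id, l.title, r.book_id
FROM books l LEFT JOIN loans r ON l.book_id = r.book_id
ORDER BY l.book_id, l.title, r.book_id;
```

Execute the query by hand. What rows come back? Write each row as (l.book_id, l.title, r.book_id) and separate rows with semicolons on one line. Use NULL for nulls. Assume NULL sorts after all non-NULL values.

LEFT JOIN keeps every row from `books`; unmatched rows get NULL for `loans`'s columns.
Matching on l.book_id = r.book_id. A NULL in a compared column never satisfies the condition.
- l row (book_id=NULL): no match → kept, r columns NULL.
- l row (book_id=1): matches 2 r row(s) → 2 output row(s).
- l row (book_id=9): no match → kept, r columns NULL.
- l row (book_id=9): no match → kept, r columns NULL.
- l row (book_id=6): matches 2 r row(s) → 2 output row(s).
- l row (book_id=9): no match → kept, r columns NULL.
After projecting and ordering:
l.book_id | l.title | r.book_id
1 | Walden | 1
1 | Walden | 1
6 | NULL | 6
6 | NULL | 6
9 | Beloved | NULL
9 | Giver | NULL
9 | Giver | NULL
NULL | Walden | NULL

(1, Walden, 1); (1, Walden, 1); (6, NULL, 6); (6, NULL, 6); (9, Beloved, NULL); (9, Giver, NULL); (9, Giver, NULL); (NULL, Walden, NULL)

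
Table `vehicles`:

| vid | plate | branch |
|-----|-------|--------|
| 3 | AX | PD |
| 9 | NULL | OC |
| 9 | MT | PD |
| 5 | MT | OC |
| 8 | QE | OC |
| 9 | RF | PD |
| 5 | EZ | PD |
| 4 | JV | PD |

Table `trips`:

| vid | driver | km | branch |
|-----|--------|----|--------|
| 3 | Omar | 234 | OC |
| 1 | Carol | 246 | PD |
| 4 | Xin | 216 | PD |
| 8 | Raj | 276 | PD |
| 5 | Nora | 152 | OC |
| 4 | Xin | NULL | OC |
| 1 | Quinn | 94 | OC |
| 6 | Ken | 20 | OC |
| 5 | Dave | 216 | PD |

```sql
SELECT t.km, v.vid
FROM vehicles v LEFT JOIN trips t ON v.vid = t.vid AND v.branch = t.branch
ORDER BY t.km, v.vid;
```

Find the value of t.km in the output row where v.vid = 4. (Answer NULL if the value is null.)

216

LEFT JOIN keeps every row from `vehicles`; unmatched rows get NULL for `trips`'s columns.
Matching on v.vid = t.vid AND v.branch = t.branch.
- vid=3, branch=PD: no t row matches, row kept with t columns NULL.
- vid=9, branch=OC: no t row matches, row kept with t columns NULL.
- vid=9, branch=PD: no t row matches, row kept with t columns NULL.
- vid=5, branch=OC: 1 matching t row(s), so 1 row(s) emitted.
- vid=8, branch=OC: no t row matches, row kept with t columns NULL.
- vid=9, branch=PD: no t row matches, row kept with t columns NULL.
- vid=5, branch=PD: 1 matching t row(s), so 1 row(s) emitted.
- vid=4, branch=PD: 1 matching t row(s), so 1 row(s) emitted.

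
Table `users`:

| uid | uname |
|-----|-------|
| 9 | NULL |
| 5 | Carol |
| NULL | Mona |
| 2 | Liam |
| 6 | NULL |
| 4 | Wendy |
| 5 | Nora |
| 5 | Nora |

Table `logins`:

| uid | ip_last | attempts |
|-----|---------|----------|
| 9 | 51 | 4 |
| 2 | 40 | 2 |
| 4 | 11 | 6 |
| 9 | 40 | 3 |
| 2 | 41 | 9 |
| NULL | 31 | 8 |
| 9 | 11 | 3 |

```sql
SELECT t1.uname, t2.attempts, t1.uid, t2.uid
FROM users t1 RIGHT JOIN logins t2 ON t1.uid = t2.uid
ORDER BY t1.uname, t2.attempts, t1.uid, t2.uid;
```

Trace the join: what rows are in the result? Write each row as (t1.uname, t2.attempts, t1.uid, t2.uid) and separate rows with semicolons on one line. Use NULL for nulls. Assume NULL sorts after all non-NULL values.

(Liam, 2, 2, 2); (Liam, 9, 2, 2); (Wendy, 6, 4, 4); (NULL, 3, 9, 9); (NULL, 3, 9, 9); (NULL, 4, 9, 9); (NULL, 8, NULL, NULL)

RIGHT JOIN keeps every row from `logins`; unmatched rows get NULL for `users`'s columns.
Matching on t1.uid = t2.uid. A NULL in a compared column never satisfies the condition.
Matched pairs: 6; unmatched t2 rows kept: 1.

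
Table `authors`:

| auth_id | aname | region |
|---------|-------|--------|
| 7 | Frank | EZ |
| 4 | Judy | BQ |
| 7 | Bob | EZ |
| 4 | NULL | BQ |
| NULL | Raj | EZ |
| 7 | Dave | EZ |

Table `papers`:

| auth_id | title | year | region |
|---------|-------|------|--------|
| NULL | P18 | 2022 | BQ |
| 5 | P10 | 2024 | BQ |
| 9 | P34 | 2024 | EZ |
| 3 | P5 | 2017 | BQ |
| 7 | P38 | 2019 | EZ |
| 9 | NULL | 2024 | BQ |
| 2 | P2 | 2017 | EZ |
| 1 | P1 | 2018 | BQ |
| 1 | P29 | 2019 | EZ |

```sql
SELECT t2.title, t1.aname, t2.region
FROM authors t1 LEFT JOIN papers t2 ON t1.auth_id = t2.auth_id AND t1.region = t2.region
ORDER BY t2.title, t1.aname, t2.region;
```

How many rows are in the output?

LEFT JOIN keeps every row from `authors`; unmatched rows get NULL for `papers`'s columns.
Matching on t1.auth_id = t2.auth_id AND t1.region = t2.region. A NULL in a compared column never satisfies the condition.
- t1 row (auth_id=7, region=EZ): matches 1 t2 row(s) → 1 output row(s).
- t1 row (auth_id=4, region=BQ): no match → kept, t2 columns NULL.
- t1 row (auth_id=7, region=EZ): matches 1 t2 row(s) → 1 output row(s).
- t1 row (auth_id=4, region=BQ): no match → kept, t2 columns NULL.
- t1 row (auth_id=NULL, region=EZ): no match → kept, t2 columns NULL.
- t1 row (auth_id=7, region=EZ): matches 1 t2 row(s) → 1 output row(s).
Total: 3 matched + 3 padded = 6 rows.

6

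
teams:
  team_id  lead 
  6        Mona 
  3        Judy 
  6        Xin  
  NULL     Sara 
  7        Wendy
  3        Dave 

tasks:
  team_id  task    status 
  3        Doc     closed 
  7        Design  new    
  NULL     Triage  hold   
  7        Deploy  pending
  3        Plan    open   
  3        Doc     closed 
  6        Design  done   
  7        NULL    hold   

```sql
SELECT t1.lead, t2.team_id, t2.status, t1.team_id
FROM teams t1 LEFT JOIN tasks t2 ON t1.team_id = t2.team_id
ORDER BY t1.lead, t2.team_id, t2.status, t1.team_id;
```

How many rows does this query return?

12

LEFT JOIN keeps every row from `teams`; unmatched rows get NULL for `tasks`'s columns.
Matching on t1.team_id = t2.team_id. A NULL in a compared column never satisfies the condition.
- t1 (team_id=6) pairs with 1 row(s) of t2.
- t1 (team_id=3) pairs with 3 row(s) of t2.
- t1 (team_id=6) pairs with 1 row(s) of t2.
- t1 (team_id=NULL) has no partner → padded with NULL.
- t1 (team_id=7) pairs with 3 row(s) of t2.
- t1 (team_id=3) pairs with 3 row(s) of t2.
Total: 11 matched + 1 padded = 12 rows.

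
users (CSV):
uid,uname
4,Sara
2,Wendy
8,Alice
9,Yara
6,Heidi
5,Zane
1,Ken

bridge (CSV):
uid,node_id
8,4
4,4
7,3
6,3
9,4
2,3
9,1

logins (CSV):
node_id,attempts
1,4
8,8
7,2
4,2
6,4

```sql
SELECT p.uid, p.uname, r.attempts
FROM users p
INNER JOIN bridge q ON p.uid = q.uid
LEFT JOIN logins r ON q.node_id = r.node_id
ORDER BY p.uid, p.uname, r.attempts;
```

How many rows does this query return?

6

Step 1 — p INNER JOIN q on uid → 6 row(s).
Then LEFT JOIN `logins r` on node_id: each of those 6 rows is kept; rows whose q.node_id has no match in r get NULL for r's columns.
Result: 6 row(s).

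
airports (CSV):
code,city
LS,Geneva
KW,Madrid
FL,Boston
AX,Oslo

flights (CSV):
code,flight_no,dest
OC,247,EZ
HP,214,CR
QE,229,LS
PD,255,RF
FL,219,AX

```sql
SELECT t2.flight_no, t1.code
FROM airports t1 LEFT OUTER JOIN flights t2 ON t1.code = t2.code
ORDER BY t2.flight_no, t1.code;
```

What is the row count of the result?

LEFT JOIN keeps every row from `airports`; unmatched rows get NULL for `flights`'s columns.
Matching on t1.code = t2.code.
- t1[0] code=LS → no match; kept with NULLs on the t2 side.
- t1[1] code=KW → no match; kept with NULLs on the t2 side.
- t1[2] code=FL → 1 match(es) in t2 → 1 row(s).
- t1[3] code=AX → no match; kept with NULLs on the t2 side.
Total: 1 matched + 3 padded = 4 rows.

4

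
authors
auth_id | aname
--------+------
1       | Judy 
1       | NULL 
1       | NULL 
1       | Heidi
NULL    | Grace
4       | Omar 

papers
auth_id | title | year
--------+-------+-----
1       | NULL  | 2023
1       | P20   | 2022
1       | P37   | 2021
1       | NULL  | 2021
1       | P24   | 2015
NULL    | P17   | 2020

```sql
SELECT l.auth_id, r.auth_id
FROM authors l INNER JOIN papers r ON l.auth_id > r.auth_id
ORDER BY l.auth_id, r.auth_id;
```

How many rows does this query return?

INNER JOIN keeps only pairs where the ON condition holds.
Matching on l.auth_id > r.auth_id. A NULL in a compared column never satisfies the condition.
- l (auth_id=1) has no partner → excluded.
- l (auth_id=1) has no partner → excluded.
- l (auth_id=1) has no partner → excluded.
- l (auth_id=1) has no partner → excluded.
- l (auth_id=NULL) has no partner → excluded.
- l (auth_id=4) pairs with 5 row(s) of r.
Total: 5 rows.

5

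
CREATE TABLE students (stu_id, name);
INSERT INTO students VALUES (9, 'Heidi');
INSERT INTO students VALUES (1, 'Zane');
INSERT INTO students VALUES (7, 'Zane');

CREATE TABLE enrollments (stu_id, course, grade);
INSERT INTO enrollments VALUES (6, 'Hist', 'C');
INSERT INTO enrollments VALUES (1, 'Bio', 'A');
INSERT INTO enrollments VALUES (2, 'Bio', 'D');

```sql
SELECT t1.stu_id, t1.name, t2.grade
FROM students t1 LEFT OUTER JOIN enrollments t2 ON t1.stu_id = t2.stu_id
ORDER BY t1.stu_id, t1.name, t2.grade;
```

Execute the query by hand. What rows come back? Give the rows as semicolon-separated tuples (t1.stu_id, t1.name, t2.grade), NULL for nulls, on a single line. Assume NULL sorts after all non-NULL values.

LEFT JOIN keeps every row from `students`; unmatched rows get NULL for `enrollments`'s columns.
Matching on t1.stu_id = t2.stu_id.
- stu_id=9: no t2 row matches, row kept with t2 columns NULL.
- stu_id=1: 1 matching t2 row(s), so 1 row(s) emitted.
- stu_id=7: no t2 row matches, row kept with t2 columns NULL.
After projecting and ordering:
t1.stu_id | t1.name | t2.grade
1 | Zane | A
7 | Zane | NULL
9 | Heidi | NULL

(1, Zane, A); (7, Zane, NULL); (9, Heidi, NULL)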